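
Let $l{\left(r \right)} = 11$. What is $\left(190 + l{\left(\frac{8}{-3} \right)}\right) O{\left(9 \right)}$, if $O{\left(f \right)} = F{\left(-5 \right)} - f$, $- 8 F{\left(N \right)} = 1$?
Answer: $- \frac{14673}{8} \approx -1834.1$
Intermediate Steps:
$F{\left(N \right)} = - \frac{1}{8}$ ($F{\left(N \right)} = \left(- \frac{1}{8}\right) 1 = - \frac{1}{8}$)
$O{\left(f \right)} = - \frac{1}{8} - f$
$\left(190 + l{\left(\frac{8}{-3} \right)}\right) O{\left(9 \right)} = \left(190 + 11\right) \left(- \frac{1}{8} - 9\right) = 201 \left(- \frac{1}{8} - 9\right) = 201 \left(- \frac{73}{8}\right) = - \frac{14673}{8}$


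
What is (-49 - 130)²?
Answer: 32041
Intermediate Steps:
(-49 - 130)² = (-179)² = 32041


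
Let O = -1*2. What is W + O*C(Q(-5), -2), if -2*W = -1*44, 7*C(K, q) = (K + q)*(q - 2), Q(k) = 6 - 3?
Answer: 162/7 ≈ 23.143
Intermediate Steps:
O = -2
Q(k) = 3
C(K, q) = (-2 + q)*(K + q)/7 (C(K, q) = ((K + q)*(q - 2))/7 = ((K + q)*(-2 + q))/7 = ((-2 + q)*(K + q))/7 = (-2 + q)*(K + q)/7)
W = 22 (W = -(-1)*44/2 = -½*(-44) = 22)
W + O*C(Q(-5), -2) = 22 - 2*(-2/7*3 - 2/7*(-2) + (⅐)*(-2)² + (⅐)*3*(-2)) = 22 - 2*(-6/7 + 4/7 + (⅐)*4 - 6/7) = 22 - 2*(-6/7 + 4/7 + 4/7 - 6/7) = 22 - 2*(-4/7) = 22 + 8/7 = 162/7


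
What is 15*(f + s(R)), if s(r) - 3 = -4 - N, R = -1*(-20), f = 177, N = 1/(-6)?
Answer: 5285/2 ≈ 2642.5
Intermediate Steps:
N = -⅙ ≈ -0.16667
R = 20
s(r) = -⅚ (s(r) = 3 + (-4 - 1*(-⅙)) = 3 + (-4 + ⅙) = 3 - 23/6 = -⅚)
15*(f + s(R)) = 15*(177 - ⅚) = 15*(1057/6) = 5285/2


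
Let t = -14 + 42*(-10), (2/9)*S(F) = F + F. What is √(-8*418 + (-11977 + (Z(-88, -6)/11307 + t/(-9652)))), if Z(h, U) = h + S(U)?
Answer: I*√45620034929282163090/54567582 ≈ 123.78*I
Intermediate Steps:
S(F) = 9*F (S(F) = 9*(F + F)/2 = 9*(2*F)/2 = 9*F)
Z(h, U) = h + 9*U
t = -434 (t = -14 - 420 = -434)
√(-8*418 + (-11977 + (Z(-88, -6)/11307 + t/(-9652)))) = √(-8*418 + (-11977 + ((-88 + 9*(-6))/11307 - 434/(-9652)))) = √(-3344 + (-11977 + ((-88 - 54)*(1/11307) - 434*(-1/9652)))) = √(-3344 + (-11977 + (-142*1/11307 + 217/4826))) = √(-3344 + (-11977 + (-142/11307 + 217/4826))) = √(-3344 + (-11977 + 1768327/54567582)) = √(-3344 - 653554161287/54567582) = √(-836028155495/54567582) = I*√45620034929282163090/54567582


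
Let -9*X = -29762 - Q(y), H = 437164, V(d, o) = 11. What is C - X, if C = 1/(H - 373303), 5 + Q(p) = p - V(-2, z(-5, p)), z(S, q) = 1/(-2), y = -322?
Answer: -208782895/63861 ≈ -3269.3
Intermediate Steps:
z(S, q) = -½
Q(p) = -16 + p (Q(p) = -5 + (p - 1*11) = -5 + (p - 11) = -5 + (-11 + p) = -16 + p)
C = 1/63861 (C = 1/(437164 - 373303) = 1/63861 ≈ 1.5659e-5)
X = 9808/3 (X = -(-29762 - (-16 - 322))/9 = -(-29762 - 1*(-338))/9 = -(-29762 + 338)/9 = -⅑*(-29424) = 9808/3 ≈ 3269.3)
C - X = 1/63861 - 1*9808/3 = 1/63861 - 9808/3 = -208782895/63861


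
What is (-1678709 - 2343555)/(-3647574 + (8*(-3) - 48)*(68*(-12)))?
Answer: 2011132/1794411 ≈ 1.1208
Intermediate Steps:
(-1678709 - 2343555)/(-3647574 + (8*(-3) - 48)*(68*(-12))) = -4022264/(-3647574 + (-24 - 48)*(-816)) = -4022264/(-3647574 - 72*(-816)) = -4022264/(-3647574 + 58752) = -4022264/(-3588822) = -4022264*(-1/3588822) = 2011132/1794411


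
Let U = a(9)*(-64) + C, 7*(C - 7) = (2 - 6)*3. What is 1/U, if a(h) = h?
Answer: -7/3995 ≈ -0.0017522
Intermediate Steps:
C = 37/7 (C = 7 + ((2 - 6)*3)/7 = 7 + (-4*3)/7 = 7 + (⅐)*(-12) = 7 - 12/7 = 37/7 ≈ 5.2857)
U = -3995/7 (U = 9*(-64) + 37/7 = -576 + 37/7 = -3995/7 ≈ -570.71)
1/U = 1/(-3995/7) = -7/3995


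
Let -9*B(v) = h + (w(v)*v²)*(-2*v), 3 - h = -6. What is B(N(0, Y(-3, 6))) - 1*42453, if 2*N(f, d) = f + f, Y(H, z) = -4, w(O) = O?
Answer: -42454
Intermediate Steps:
h = 9 (h = 3 - 1*(-6) = 3 + 6 = 9)
N(f, d) = f (N(f, d) = (f + f)/2 = (2*f)/2 = f)
B(v) = -1 + 2*v⁴/9 (B(v) = -(9 + (v*v²)*(-2*v))/9 = -(9 + v³*(-2*v))/9 = -(9 - 2*v⁴)/9 = -1 + 2*v⁴/9)
B(N(0, Y(-3, 6))) - 1*42453 = (-1 + (2/9)*0⁴) - 1*42453 = (-1 + (2/9)*0) - 42453 = (-1 + 0) - 42453 = -1 - 42453 = -42454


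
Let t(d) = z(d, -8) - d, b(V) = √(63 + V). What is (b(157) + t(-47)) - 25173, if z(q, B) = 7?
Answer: -25119 + 2*√55 ≈ -25104.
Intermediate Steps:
t(d) = 7 - d
(b(157) + t(-47)) - 25173 = (√(63 + 157) + (7 - 1*(-47))) - 25173 = (√220 + (7 + 47)) - 25173 = (2*√55 + 54) - 25173 = (54 + 2*√55) - 25173 = -25119 + 2*√55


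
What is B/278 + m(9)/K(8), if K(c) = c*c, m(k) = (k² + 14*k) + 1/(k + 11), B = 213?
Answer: 711919/177920 ≈ 4.0013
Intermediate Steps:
m(k) = k² + 1/(11 + k) + 14*k (m(k) = (k² + 14*k) + 1/(11 + k) = k² + 1/(11 + k) + 14*k)
K(c) = c²
B/278 + m(9)/K(8) = 213/278 + ((1 + 9³ + 25*9² + 154*9)/(11 + 9))/(8²) = 213*(1/278) + ((1 + 729 + 25*81 + 1386)/20)/64 = 213/278 + ((1 + 729 + 2025 + 1386)/20)*(1/64) = 213/278 + ((1/20)*4141)*(1/64) = 213/278 + (4141/20)*(1/64) = 213/278 + 4141/1280 = 711919/177920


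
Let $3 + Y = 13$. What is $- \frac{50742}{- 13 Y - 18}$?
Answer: $\frac{25371}{74} \approx 342.85$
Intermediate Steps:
$Y = 10$ ($Y = -3 + 13 = 10$)
$- \frac{50742}{- 13 Y - 18} = - \frac{50742}{\left(-13\right) 10 - 18} = - \frac{50742}{-130 - 18} = - \frac{50742}{-148} = \left(-50742\right) \left(- \frac{1}{148}\right) = \frac{25371}{74}$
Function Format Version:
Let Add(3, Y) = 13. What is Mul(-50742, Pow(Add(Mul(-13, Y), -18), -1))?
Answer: Rational(25371, 74) ≈ 342.85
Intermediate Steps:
Y = 10 (Y = Add(-3, 13) = 10)
Mul(-50742, Pow(Add(Mul(-13, Y), -18), -1)) = Mul(-50742, Pow(Add(Mul(-13, 10), -18), -1)) = Mul(-50742, Pow(Add(-130, -18), -1)) = Mul(-50742, Pow(-148, -1)) = Mul(-50742, Rational(-1, 148)) = Rational(25371, 74)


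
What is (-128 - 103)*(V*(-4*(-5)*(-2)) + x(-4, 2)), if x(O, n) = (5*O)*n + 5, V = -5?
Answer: -38115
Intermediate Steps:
x(O, n) = 5 + 5*O*n (x(O, n) = 5*O*n + 5 = 5 + 5*O*n)
(-128 - 103)*(V*(-4*(-5)*(-2)) + x(-4, 2)) = (-128 - 103)*(-5*(-4*(-5))*(-2) + (5 + 5*(-4)*2)) = -231*(-100*(-2) + (5 - 40)) = -231*(-5*(-40) - 35) = -231*(200 - 35) = -231*165 = -38115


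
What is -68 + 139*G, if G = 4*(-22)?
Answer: -12300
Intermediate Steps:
G = -88
-68 + 139*G = -68 + 139*(-88) = -68 - 12232 = -12300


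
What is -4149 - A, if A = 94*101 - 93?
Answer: -13550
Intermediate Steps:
A = 9401 (A = 9494 - 93 = 9401)
-4149 - A = -4149 - 1*9401 = -4149 - 9401 = -13550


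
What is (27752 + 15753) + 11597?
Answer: 55102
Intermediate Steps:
(27752 + 15753) + 11597 = 43505 + 11597 = 55102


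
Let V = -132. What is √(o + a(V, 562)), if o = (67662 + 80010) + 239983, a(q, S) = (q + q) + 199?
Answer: 7*√7910 ≈ 622.57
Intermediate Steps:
a(q, S) = 199 + 2*q (a(q, S) = 2*q + 199 = 199 + 2*q)
o = 387655 (o = 147672 + 239983 = 387655)
√(o + a(V, 562)) = √(387655 + (199 + 2*(-132))) = √(387655 + (199 - 264)) = √(387655 - 65) = √387590 = 7*√7910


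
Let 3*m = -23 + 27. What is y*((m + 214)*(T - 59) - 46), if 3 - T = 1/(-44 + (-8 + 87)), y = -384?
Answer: 162769408/35 ≈ 4.6506e+6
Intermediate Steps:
m = 4/3 (m = (-23 + 27)/3 = (⅓)*4 = 4/3 ≈ 1.3333)
T = 104/35 (T = 3 - 1/(-44 + (-8 + 87)) = 3 - 1/(-44 + 79) = 3 - 1/35 = 104/35 ≈ 2.9714)
y*((m + 214)*(T - 59) - 46) = -384*((4/3 + 214)*(104/35 - 59) - 46) = -384*((646/3)*(-1961/35) - 46) = -384*(-1266806/105 - 46) = -384*(-1271636/105) = 162769408/35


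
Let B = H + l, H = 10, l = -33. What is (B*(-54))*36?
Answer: 44712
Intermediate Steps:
B = -23 (B = 10 - 33 = -23)
(B*(-54))*36 = -23*(-54)*36 = 1242*36 = 44712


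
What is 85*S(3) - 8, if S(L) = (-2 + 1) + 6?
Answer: 417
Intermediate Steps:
S(L) = 5 (S(L) = -1 + 6 = 5)
85*S(3) - 8 = 85*5 - 8 = 425 - 8 = 417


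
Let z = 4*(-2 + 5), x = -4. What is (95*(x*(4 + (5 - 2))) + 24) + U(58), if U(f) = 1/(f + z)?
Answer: -184519/70 ≈ -2636.0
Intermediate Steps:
z = 12 (z = 4*3 = 12)
U(f) = 1/(12 + f) (U(f) = 1/(f + 12) = 1/(12 + f))
(95*(x*(4 + (5 - 2))) + 24) + U(58) = (95*(-4*(4 + (5 - 2))) + 24) + 1/(12 + 58) = (95*(-4*(4 + 3)) + 24) + 1/70 = (95*(-4*7) + 24) + 1/70 = (95*(-28) + 24) + 1/70 = (-2660 + 24) + 1/70 = -2636 + 1/70 = -184519/70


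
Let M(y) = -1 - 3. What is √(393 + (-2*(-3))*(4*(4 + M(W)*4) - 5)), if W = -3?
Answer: 5*√3 ≈ 8.6602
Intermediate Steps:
M(y) = -4
√(393 + (-2*(-3))*(4*(4 + M(W)*4) - 5)) = √(393 + (-2*(-3))*(4*(4 - 4*4) - 5)) = √(393 + 6*(4*(4 - 16) - 5)) = √(393 + 6*(4*(-12) - 5)) = √(393 + 6*(-48 - 5)) = √(393 + 6*(-53)) = √(393 - 318) = √75 = 5*√3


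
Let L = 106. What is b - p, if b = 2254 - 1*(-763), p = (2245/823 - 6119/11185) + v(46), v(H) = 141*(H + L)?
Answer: -169534845213/9205255 ≈ -18417.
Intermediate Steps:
v(H) = 14946 + 141*H (v(H) = 141*(H + 106) = 141*(106 + H) = 14946 + 141*H)
p = 197307099548/9205255 (p = (2245/823 - 6119/11185) + (14946 + 141*46) = (2245*(1/823) - 6119*1/11185) + (14946 + 6486) = (2245/823 - 6119/11185) + 21432 = 20074388/9205255 + 21432 = 197307099548/9205255 ≈ 21434.)
b = 3017 (b = 2254 + 763 = 3017)
b - p = 3017 - 1*197307099548/9205255 = 3017 - 197307099548/9205255 = -169534845213/9205255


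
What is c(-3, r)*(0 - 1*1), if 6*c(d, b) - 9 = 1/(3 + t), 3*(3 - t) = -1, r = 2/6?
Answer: -29/19 ≈ -1.5263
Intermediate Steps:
r = 1/3 (r = 2*(1/6) = 1/3 ≈ 0.33333)
t = 10/3 (t = 3 - 1/3*(-1) = 3 + 1/3 = 10/3 ≈ 3.3333)
c(d, b) = 29/19 (c(d, b) = 3/2 + 1/(6*(3 + 10/3)) = 3/2 + 1/(6*(19/3)) = 3/2 + (1/6)*(3/19) = 3/2 + 1/38 = 29/19)
c(-3, r)*(0 - 1*1) = 29*(0 - 1*1)/19 = 29*(0 - 1)/19 = (29/19)*(-1) = -29/19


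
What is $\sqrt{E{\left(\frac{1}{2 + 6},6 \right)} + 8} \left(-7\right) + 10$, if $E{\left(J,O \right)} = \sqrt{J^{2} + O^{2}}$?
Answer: $10 - \frac{7 \sqrt{128 + 2 \sqrt{2305}}}{4} \approx -16.193$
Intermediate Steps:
$\sqrt{E{\left(\frac{1}{2 + 6},6 \right)} + 8} \left(-7\right) + 10 = \sqrt{\sqrt{\left(\frac{1}{2 + 6}\right)^{2} + 6^{2}} + 8} \left(-7\right) + 10 = \sqrt{\sqrt{\left(\frac{1}{8}\right)^{2} + 36} + 8} \left(-7\right) + 10 = \sqrt{\sqrt{\frac{1}{64} + 36} + 8} \left(-7\right) + 10 = \sqrt{\sqrt{\frac{2305}{64}} + 8} \left(-7\right) + 10 = \sqrt{\frac{\sqrt{2305}}{8} + 8} \left(-7\right) + 10 = \sqrt{8 + \frac{\sqrt{2305}}{8}} \left(-7\right) + 10 = - 7 \sqrt{8 + \frac{\sqrt{2305}}{8}} + 10 = 10 - 7 \sqrt{8 + \frac{\sqrt{2305}}{8}}$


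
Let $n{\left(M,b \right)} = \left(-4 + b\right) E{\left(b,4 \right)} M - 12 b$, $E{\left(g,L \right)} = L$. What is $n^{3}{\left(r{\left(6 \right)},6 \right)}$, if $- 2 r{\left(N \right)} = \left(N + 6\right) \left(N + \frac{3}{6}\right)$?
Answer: $-56623104$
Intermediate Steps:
$r{\left(N \right)} = - \frac{\left(\frac{1}{2} + N\right) \left(6 + N\right)}{2}$ ($r{\left(N \right)} = - \frac{\left(N + 6\right) \left(N + \frac{3}{6}\right)}{2} = - \frac{\left(6 + N\right) \left(N + 3 \cdot \frac{1}{6}\right)}{2} = - \frac{\left(6 + N\right) \left(N + \frac{1}{2}\right)}{2} = - \frac{\left(6 + N\right) \left(\frac{1}{2} + N\right)}{2} = - \frac{\left(\frac{1}{2} + N\right) \left(6 + N\right)}{2}$)
$n{\left(M,b \right)} = - 12 b + M \left(-16 + 4 b\right)$ ($n{\left(M,b \right)} = \left(-4 + b\right) 4 M - 12 b = \left(-16 + 4 b\right) M - 12 b = M \left(-16 + 4 b\right) - 12 b = - 12 b + M \left(-16 + 4 b\right)$)
$n^{3}{\left(r{\left(6 \right)},6 \right)} = \left(- 16 \left(- \frac{3}{2} - \frac{39}{2} - \frac{6^{2}}{2}\right) - 72 + 4 \left(- \frac{3}{2} - \frac{39}{2} - \frac{6^{2}}{2}\right) 6\right)^{3} = \left(- 16 \left(- \frac{3}{2} - \frac{39}{2} - 18\right) - 72 + 4 \left(- \frac{3}{2} - \frac{39}{2} - 18\right) 6\right)^{3} = \left(\left(-16\right) \left(-39\right) - 72 + 4 \left(-39\right) 6\right)^{3} = \left(624 - 72 - 936\right)^{3} = \left(-384\right)^{3} = -56623104$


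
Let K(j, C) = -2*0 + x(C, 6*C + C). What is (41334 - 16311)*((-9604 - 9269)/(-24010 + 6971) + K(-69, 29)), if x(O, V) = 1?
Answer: 898625976/17039 ≈ 52739.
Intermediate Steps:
K(j, C) = 1 (K(j, C) = -2*0 + 1 = 0 + 1 = 1)
(41334 - 16311)*((-9604 - 9269)/(-24010 + 6971) + K(-69, 29)) = (41334 - 16311)*((-9604 - 9269)/(-24010 + 6971) + 1) = 25023*(-18873/(-17039) + 1) = 25023*(-18873*(-1/17039) + 1) = 25023*(18873/17039 + 1) = 25023*(35912/17039) = 898625976/17039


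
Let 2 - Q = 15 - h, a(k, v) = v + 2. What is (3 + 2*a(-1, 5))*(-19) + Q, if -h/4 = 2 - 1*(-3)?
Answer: -356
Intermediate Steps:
a(k, v) = 2 + v
h = -20 (h = -4*(2 - 1*(-3)) = -4*(2 + 3) = -4*5 = -20)
Q = -33 (Q = 2 - (15 - 1*(-20)) = 2 - (15 + 20) = 2 - 1*35 = 2 - 35 = -33)
(3 + 2*a(-1, 5))*(-19) + Q = (3 + 2*(2 + 5))*(-19) - 33 = (3 + 2*7)*(-19) - 33 = (3 + 14)*(-19) - 33 = 17*(-19) - 33 = -323 - 33 = -356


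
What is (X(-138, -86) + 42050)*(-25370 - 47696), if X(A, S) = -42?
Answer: -3069356528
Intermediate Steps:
(X(-138, -86) + 42050)*(-25370 - 47696) = (-42 + 42050)*(-25370 - 47696) = 42008*(-73066) = -3069356528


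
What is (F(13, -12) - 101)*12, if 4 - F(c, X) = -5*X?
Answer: -1884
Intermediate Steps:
F(c, X) = 4 + 5*X (F(c, X) = 4 - (-5)*X = 4 + 5*X)
(F(13, -12) - 101)*12 = ((4 + 5*(-12)) - 101)*12 = ((4 - 60) - 101)*12 = (-56 - 101)*12 = -157*12 = -1884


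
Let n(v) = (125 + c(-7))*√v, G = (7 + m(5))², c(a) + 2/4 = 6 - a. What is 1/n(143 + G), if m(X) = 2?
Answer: √14/7700 ≈ 0.00048593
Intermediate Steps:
c(a) = 11/2 - a (c(a) = -½ + (6 - a) = 11/2 - a)
G = 81 (G = (7 + 2)² = 9² = 81)
n(v) = 275*√v/2 (n(v) = (125 + (11/2 - 1*(-7)))*√v = (125 + (11/2 + 7))*√v = (125 + 25/2)*√v = 275*√v/2)
1/n(143 + G) = 1/(275*√(143 + 81)/2) = 1/(275*√224/2) = 1/(275*(4*√14)/2) = 1/(550*√14) = √14/7700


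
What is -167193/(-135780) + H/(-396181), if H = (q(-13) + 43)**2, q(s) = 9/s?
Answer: 3717755049559/3030364698140 ≈ 1.2268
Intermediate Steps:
H = 302500/169 (H = (9/(-13) + 43)**2 = (9*(-1/13) + 43)**2 = (-9/13 + 43)**2 = (550/13)**2 = 302500/169 ≈ 1789.9)
-167193/(-135780) + H/(-396181) = -167193/(-135780) + (302500/169)/(-396181) = -167193*(-1/135780) + (302500/169)*(-1/396181) = 55731/45260 - 302500/66954589 = 3717755049559/3030364698140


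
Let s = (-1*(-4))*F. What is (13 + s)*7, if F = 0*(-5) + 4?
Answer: 203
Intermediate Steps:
F = 4 (F = 0 + 4 = 4)
s = 16 (s = -1*(-4)*4 = 4*4 = 16)
(13 + s)*7 = (13 + 16)*7 = 29*7 = 203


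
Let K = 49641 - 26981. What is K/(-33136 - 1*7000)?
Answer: -5665/10034 ≈ -0.56458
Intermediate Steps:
K = 22660
K/(-33136 - 1*7000) = 22660/(-33136 - 1*7000) = 22660/(-33136 - 7000) = 22660/(-40136) = 22660*(-1/40136) = -5665/10034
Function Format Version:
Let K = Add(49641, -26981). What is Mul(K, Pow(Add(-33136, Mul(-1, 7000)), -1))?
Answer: Rational(-5665, 10034) ≈ -0.56458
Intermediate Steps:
K = 22660
Mul(K, Pow(Add(-33136, Mul(-1, 7000)), -1)) = Mul(22660, Pow(Add(-33136, Mul(-1, 7000)), -1)) = Mul(22660, Pow(Add(-33136, -7000), -1)) = Mul(22660, Pow(-40136, -1)) = Mul(22660, Rational(-1, 40136)) = Rational(-5665, 10034)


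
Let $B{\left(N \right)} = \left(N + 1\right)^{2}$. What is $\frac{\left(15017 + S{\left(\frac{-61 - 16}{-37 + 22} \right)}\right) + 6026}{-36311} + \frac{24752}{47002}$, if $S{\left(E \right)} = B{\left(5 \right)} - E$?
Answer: $- \frac{688080068}{12800172165} \approx -0.053756$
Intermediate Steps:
$B{\left(N \right)} = \left(1 + N\right)^{2}$
$S{\left(E \right)} = 36 - E$ ($S{\left(E \right)} = \left(1 + 5\right)^{2} - E = 6^{2} - E = 36 - E$)
$\frac{\left(15017 + S{\left(\frac{-61 - 16}{-37 + 22} \right)}\right) + 6026}{-36311} + \frac{24752}{47002} = \frac{\left(15017 + \left(36 - \frac{-61 - 16}{-37 + 22}\right)\right) + 6026}{-36311} + \frac{24752}{47002} = \left(\left(15017 + \left(36 - - \frac{77}{-15}\right)\right) + 6026\right) \left(- \frac{1}{36311}\right) + 24752 \cdot \frac{1}{47002} = \left(\left(15017 + \left(36 - \left(-77\right) \left(- \frac{1}{15}\right)\right)\right) + 6026\right) \left(- \frac{1}{36311}\right) + \frac{12376}{23501} = \left(\left(15017 + \left(36 - \frac{77}{15}\right)\right) + 6026\right) \left(- \frac{1}{36311}\right) + \frac{12376}{23501} = \left(\left(15017 + \frac{463}{15}\right) + 6026\right) \left(- \frac{1}{36311}\right) + \frac{12376}{23501} = \left(\frac{225718}{15} + 6026\right) \left(- \frac{1}{36311}\right) + \frac{12376}{23501} = \frac{316108}{15} \left(- \frac{1}{36311}\right) + \frac{12376}{23501} = - \frac{316108}{544665} + \frac{12376}{23501} = - \frac{688080068}{12800172165}$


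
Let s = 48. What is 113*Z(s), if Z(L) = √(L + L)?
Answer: 452*√6 ≈ 1107.2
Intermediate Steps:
Z(L) = √2*√L (Z(L) = √(2*L) = √2*√L)
113*Z(s) = 113*(√2*√48) = 113*(√2*(4*√3)) = 113*(4*√6) = 452*√6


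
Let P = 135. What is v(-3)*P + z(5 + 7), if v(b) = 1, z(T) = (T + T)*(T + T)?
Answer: 711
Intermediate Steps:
z(T) = 4*T² (z(T) = (2*T)*(2*T) = 4*T²)
v(-3)*P + z(5 + 7) = 1*135 + 4*(5 + 7)² = 135 + 4*12² = 135 + 4*144 = 135 + 576 = 711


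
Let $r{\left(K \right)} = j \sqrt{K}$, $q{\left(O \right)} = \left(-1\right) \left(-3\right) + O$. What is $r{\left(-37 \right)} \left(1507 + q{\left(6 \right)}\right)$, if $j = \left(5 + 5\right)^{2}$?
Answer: $151600 i \sqrt{37} \approx 9.2215 \cdot 10^{5} i$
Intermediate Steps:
$q{\left(O \right)} = 3 + O$
$j = 100$ ($j = 10^{2} = 100$)
$r{\left(K \right)} = 100 \sqrt{K}$
$r{\left(-37 \right)} \left(1507 + q{\left(6 \right)}\right) = 100 \sqrt{-37} \left(1507 + \left(3 + 6\right)\right) = 100 i \sqrt{37} \left(1507 + 9\right) = 100 i \sqrt{37} \cdot 1516 = 151600 i \sqrt{37}$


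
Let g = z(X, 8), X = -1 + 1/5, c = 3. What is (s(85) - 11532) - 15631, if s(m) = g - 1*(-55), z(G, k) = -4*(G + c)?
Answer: -135584/5 ≈ -27117.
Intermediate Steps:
X = -4/5 (X = -1 + 1/5 = -4/5 ≈ -0.80000)
z(G, k) = -12 - 4*G (z(G, k) = -4*(G + 3) = -4*(3 + G) = -12 - 4*G)
g = -44/5 (g = -12 - 4*(-4/5) = -12 + 16/5 = -44/5 ≈ -8.8000)
s(m) = 231/5 (s(m) = -44/5 - 1*(-55) = -44/5 + 55 = 231/5)
(s(85) - 11532) - 15631 = (231/5 - 11532) - 15631 = -57429/5 - 15631 = -135584/5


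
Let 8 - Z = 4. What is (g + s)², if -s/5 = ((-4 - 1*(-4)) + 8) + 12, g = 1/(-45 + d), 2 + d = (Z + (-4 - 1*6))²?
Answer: 1212201/121 ≈ 10018.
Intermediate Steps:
Z = 4 (Z = 8 - 1*4 = 8 - 4 = 4)
d = 34 (d = -2 + (4 + (-4 - 1*6))² = -2 + (4 + (-4 - 6))² = -2 + (4 - 10)² = -2 + (-6)² = -2 + 36 = 34)
g = -1/11 (g = 1/(-45 + 34) = 1/(-11) = -1/11 ≈ -0.090909)
s = -100 (s = -5*(((-4 - 1*(-4)) + 8) + 12) = -5*(((-4 + 4) + 8) + 12) = -5*((0 + 8) + 12) = -5*(8 + 12) = -5*20 = -100)
(g + s)² = (-1/11 - 100)² = (-1101/11)² = 1212201/121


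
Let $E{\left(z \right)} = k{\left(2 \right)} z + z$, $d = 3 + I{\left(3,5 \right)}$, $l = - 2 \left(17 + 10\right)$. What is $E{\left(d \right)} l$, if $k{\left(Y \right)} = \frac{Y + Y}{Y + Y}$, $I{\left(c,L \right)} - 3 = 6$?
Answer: $-1296$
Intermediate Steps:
$I{\left(c,L \right)} = 9$ ($I{\left(c,L \right)} = 3 + 6 = 9$)
$l = -54$ ($l = \left(-2\right) 27 = -54$)
$k{\left(Y \right)} = 1$ ($k{\left(Y \right)} = \frac{2 Y}{2 Y} = 2 Y \frac{1}{2 Y} = 1$)
$d = 12$ ($d = 3 + 9 = 12$)
$E{\left(z \right)} = 2 z$ ($E{\left(z \right)} = 1 z + z = z + z = 2 z$)
$E{\left(d \right)} l = 2 \cdot 12 \left(-54\right) = 24 \left(-54\right) = -1296$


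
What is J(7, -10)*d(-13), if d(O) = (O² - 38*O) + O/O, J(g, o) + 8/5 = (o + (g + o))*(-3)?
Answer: 124168/5 ≈ 24834.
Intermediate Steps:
J(g, o) = -8/5 - 6*o - 3*g (J(g, o) = -8/5 + (o + (g + o))*(-3) = -8/5 + (g + 2*o)*(-3) = -8/5 + (-6*o - 3*g) = -8/5 - 6*o - 3*g)
d(O) = 1 + O² - 38*O (d(O) = (O² - 38*O) + 1 = 1 + O² - 38*O)
J(7, -10)*d(-13) = (-8/5 - 6*(-10) - 3*7)*(1 + (-13)² - 38*(-13)) = (-8/5 + 60 - 21)*(1 + 169 + 494) = (187/5)*664 = 124168/5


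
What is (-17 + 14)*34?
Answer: -102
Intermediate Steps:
(-17 + 14)*34 = -3*34 = -102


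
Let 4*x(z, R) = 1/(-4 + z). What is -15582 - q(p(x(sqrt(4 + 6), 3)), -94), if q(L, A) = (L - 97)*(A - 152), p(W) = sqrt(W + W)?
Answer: -39444 + 123*I*sqrt(2)/sqrt(4 - sqrt(10)) ≈ -39444.0 + 190.05*I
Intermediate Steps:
x(z, R) = 1/(4*(-4 + z))
p(W) = sqrt(2)*sqrt(W) (p(W) = sqrt(2*W) = sqrt(2)*sqrt(W))
q(L, A) = (-152 + A)*(-97 + L) (q(L, A) = (-97 + L)*(-152 + A) = (-152 + A)*(-97 + L))
-15582 - q(p(x(sqrt(4 + 6), 3)), -94) = -15582 - (14744 - 152*sqrt(2)*sqrt(1/(4*(-4 + sqrt(4 + 6)))) - 97*(-94) - 94*sqrt(2)*sqrt(1/(4*(-4 + sqrt(4 + 6))))) = -15582 - (14744 - 152*sqrt(2)*sqrt(1/(4*(-4 + sqrt(10)))) + 9118 - 94*sqrt(2)*sqrt(1/(4*(-4 + sqrt(10))))) = -15582 - (14744 - 152*sqrt(2)*(I/sqrt(4 - sqrt(10)))/2 + 9118 - 94*sqrt(2)*(I/sqrt(4 - sqrt(10)))/2) = -15582 - (14744 - 76*I*sqrt(2)/sqrt(4 - sqrt(10)) + 9118 - 47*I*sqrt(2)/sqrt(4 - sqrt(10))) = -15582 - (23862 - 123*I*sqrt(2)/sqrt(4 - sqrt(10))) = -15582 + (-23862 + 123*I*sqrt(2)/sqrt(4 - sqrt(10))) = -39444 + 123*I*sqrt(2)/sqrt(4 - sqrt(10))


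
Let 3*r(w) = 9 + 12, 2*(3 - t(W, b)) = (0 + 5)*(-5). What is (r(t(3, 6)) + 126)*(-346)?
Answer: -46018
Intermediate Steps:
t(W, b) = 31/2 (t(W, b) = 3 - (0 + 5)*(-5)/2 = 3 - 5*(-5)/2 = 3 - ½*(-25) = 3 + 25/2 = 31/2)
r(w) = 7 (r(w) = (9 + 12)/3 = (⅓)*21 = 7)
(r(t(3, 6)) + 126)*(-346) = (7 + 126)*(-346) = 133*(-346) = -46018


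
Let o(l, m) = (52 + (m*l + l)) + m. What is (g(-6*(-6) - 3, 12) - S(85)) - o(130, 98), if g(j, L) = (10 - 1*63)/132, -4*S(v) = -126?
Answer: -1722851/132 ≈ -13052.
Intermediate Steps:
S(v) = 63/2 (S(v) = -¼*(-126) = 63/2)
g(j, L) = -53/132 (g(j, L) = (10 - 63)*(1/132) = -53*1/132 = -53/132)
o(l, m) = 52 + l + m + l*m (o(l, m) = (52 + (l*m + l)) + m = (52 + (l + l*m)) + m = (52 + l + l*m) + m = 52 + l + m + l*m)
(g(-6*(-6) - 3, 12) - S(85)) - o(130, 98) = (-53/132 - 1*63/2) - (52 + 130 + 98 + 130*98) = (-53/132 - 63/2) - (52 + 130 + 98 + 12740) = -4211/132 - 1*13020 = -4211/132 - 13020 = -1722851/132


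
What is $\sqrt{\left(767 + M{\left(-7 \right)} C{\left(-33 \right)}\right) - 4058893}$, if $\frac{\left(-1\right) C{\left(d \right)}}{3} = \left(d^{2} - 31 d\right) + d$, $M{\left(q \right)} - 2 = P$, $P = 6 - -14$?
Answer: $2 i \sqrt{1048835} \approx 2048.3 i$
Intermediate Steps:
$P = 20$ ($P = 6 + 14 = 20$)
$M{\left(q \right)} = 22$ ($M{\left(q \right)} = 2 + 20 = 22$)
$C{\left(d \right)} = - 3 d^{2} + 90 d$ ($C{\left(d \right)} = - 3 \left(\left(d^{2} - 31 d\right) + d\right) = - 3 \left(d^{2} - 30 d\right) = - 3 d^{2} + 90 d$)
$\sqrt{\left(767 + M{\left(-7 \right)} C{\left(-33 \right)}\right) - 4058893} = \sqrt{\left(767 + 22 \cdot 3 \left(-33\right) \left(30 - -33\right)\right) - 4058893} = \sqrt{\left(767 + 22 \cdot 3 \left(-33\right) \left(30 + 33\right)\right) - 4058893} = \sqrt{\left(767 + 22 \cdot 3 \left(-33\right) 63\right) - 4058893} = \sqrt{\left(767 + 22 \left(-6237\right)\right) - 4058893} = \sqrt{\left(767 - 137214\right) - 4058893} = \sqrt{-136447 - 4058893} = \sqrt{-4195340} = 2 i \sqrt{1048835}$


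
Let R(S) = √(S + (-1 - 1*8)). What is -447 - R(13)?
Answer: -449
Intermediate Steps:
R(S) = √(-9 + S) (R(S) = √(S + (-1 - 8)) = √(S - 9) = √(-9 + S))
-447 - R(13) = -447 - √(-9 + 13) = -447 - √4 = -447 - 1*2 = -447 - 2 = -449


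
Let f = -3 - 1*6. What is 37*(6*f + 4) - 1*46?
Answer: -1896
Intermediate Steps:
f = -9 (f = -3 - 6 = -9)
37*(6*f + 4) - 1*46 = 37*(6*(-9) + 4) - 1*46 = 37*(-54 + 4) - 46 = 37*(-50) - 46 = -1850 - 46 = -1896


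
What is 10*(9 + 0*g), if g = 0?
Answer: 90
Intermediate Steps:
10*(9 + 0*g) = 10*(9 + 0*0) = 10*(9 + 0) = 10*9 = 90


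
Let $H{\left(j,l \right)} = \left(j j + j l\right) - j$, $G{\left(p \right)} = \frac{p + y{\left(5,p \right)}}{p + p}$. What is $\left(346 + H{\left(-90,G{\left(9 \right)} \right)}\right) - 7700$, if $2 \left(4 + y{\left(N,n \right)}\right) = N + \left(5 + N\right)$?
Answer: $\frac{1547}{2} \approx 773.5$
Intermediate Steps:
$y{\left(N,n \right)} = - \frac{3}{2} + N$ ($y{\left(N,n \right)} = -4 + \frac{N + \left(5 + N\right)}{2} = -4 + \frac{5 + 2 N}{2} = -4 + \left(\frac{5}{2} + N\right) = - \frac{3}{2} + N$)
$G{\left(p \right)} = \frac{\frac{7}{2} + p}{2 p}$ ($G{\left(p \right)} = \frac{p + \left(- \frac{3}{2} + 5\right)}{p + p} = \frac{p + \frac{7}{2}}{2 p} = \left(\frac{7}{2} + p\right) \frac{1}{2 p} = \frac{\frac{7}{2} + p}{2 p}$)
$H{\left(j,l \right)} = j^{2} - j + j l$ ($H{\left(j,l \right)} = \left(j^{2} + j l\right) - j = j^{2} - j + j l$)
$\left(346 + H{\left(-90,G{\left(9 \right)} \right)}\right) - 7700 = \left(346 - 90 \left(-1 - 90 + \frac{7 + 2 \cdot 9}{4 \cdot 9}\right)\right) - 7700 = \left(346 - 90 \left(-1 - 90 + \frac{1}{4} \cdot \frac{1}{9} \left(7 + 18\right)\right)\right) - 7700 = \left(346 - 90 \left(-1 - 90 + \frac{1}{4} \cdot \frac{1}{9} \cdot 25\right)\right) - 7700 = \left(346 - 90 \left(-1 - 90 + \frac{25}{36}\right)\right) - 7700 = \left(346 - - \frac{16255}{2}\right) - 7700 = \left(346 + \frac{16255}{2}\right) - 7700 = \frac{16947}{2} - 7700 = \frac{1547}{2}$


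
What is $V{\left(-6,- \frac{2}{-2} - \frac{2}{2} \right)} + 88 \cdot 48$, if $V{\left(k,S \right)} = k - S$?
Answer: $4218$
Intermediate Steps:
$V{\left(-6,- \frac{2}{-2} - \frac{2}{2} \right)} + 88 \cdot 48 = \left(-6 - \left(- \frac{2}{-2} - \frac{2}{2}\right)\right) + 88 \cdot 48 = \left(-6 - \left(\left(-2\right) \left(- \frac{1}{2}\right) - 1\right)\right) + 4224 = \left(-6 - \left(1 - 1\right)\right) + 4224 = \left(-6 - 0\right) + 4224 = \left(-6 + 0\right) + 4224 = -6 + 4224 = 4218$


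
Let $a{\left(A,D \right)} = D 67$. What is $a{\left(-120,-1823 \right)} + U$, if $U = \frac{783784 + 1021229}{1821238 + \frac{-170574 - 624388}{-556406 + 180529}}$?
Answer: $- \frac{83612441841231607}{684562270688} \approx -1.2214 \cdot 10^{5}$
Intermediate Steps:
$a{\left(A,D \right)} = 67 D$
$U = \frac{678462871401}{684562270688}$ ($U = \frac{1805013}{1821238 - \frac{794962}{-375877}} = \frac{1805013}{1821238 - - \frac{794962}{375877}} = \frac{1805013}{1821238 + \frac{794962}{375877}} = \frac{1805013}{\frac{684562270688}{375877}} = 1805013 \cdot \frac{375877}{684562270688} = \frac{678462871401}{684562270688} \approx 0.99109$)
$a{\left(-120,-1823 \right)} + U = 67 \left(-1823\right) + \frac{678462871401}{684562270688} = -122141 + \frac{678462871401}{684562270688} = - \frac{83612441841231607}{684562270688}$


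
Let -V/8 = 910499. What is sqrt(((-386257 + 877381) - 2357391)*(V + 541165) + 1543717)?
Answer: sqrt(12583917060526) ≈ 3.5474e+6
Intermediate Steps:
V = -7283992 (V = -8*910499 = -7283992)
sqrt(((-386257 + 877381) - 2357391)*(V + 541165) + 1543717) = sqrt(((-386257 + 877381) - 2357391)*(-7283992 + 541165) + 1543717) = sqrt((491124 - 2357391)*(-6742827) + 1543717) = sqrt(-1866267*(-6742827) + 1543717) = sqrt(12583915516809 + 1543717) = sqrt(12583917060526)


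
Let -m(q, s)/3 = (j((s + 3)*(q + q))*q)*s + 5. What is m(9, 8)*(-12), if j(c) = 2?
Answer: 5364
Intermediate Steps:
m(q, s) = -15 - 6*q*s (m(q, s) = -3*((2*q)*s + 5) = -3*(2*q*s + 5) = -3*(5 + 2*q*s) = -15 - 6*q*s)
m(9, 8)*(-12) = (-15 - 6*9*8)*(-12) = (-15 - 432)*(-12) = -447*(-12) = 5364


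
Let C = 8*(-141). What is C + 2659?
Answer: 1531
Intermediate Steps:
C = -1128
C + 2659 = -1128 + 2659 = 1531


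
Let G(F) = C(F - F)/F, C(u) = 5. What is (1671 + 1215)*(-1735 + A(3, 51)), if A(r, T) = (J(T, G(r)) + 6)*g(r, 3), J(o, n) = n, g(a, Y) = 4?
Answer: -4918706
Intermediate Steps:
G(F) = 5/F
A(r, T) = 24 + 20/r (A(r, T) = (5/r + 6)*4 = (6 + 5/r)*4 = 24 + 20/r)
(1671 + 1215)*(-1735 + A(3, 51)) = (1671 + 1215)*(-1735 + (24 + 20/3)) = 2886*(-1735 + (24 + 20*(⅓))) = 2886*(-1735 + (24 + 20/3)) = 2886*(-1735 + 92/3) = 2886*(-5113/3) = -4918706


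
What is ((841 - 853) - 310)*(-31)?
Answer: 9982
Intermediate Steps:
((841 - 853) - 310)*(-31) = (-12 - 310)*(-31) = -322*(-31) = 9982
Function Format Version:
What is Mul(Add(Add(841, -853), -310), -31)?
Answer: 9982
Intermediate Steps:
Mul(Add(Add(841, -853), -310), -31) = Mul(Add(-12, -310), -31) = Mul(-322, -31) = 9982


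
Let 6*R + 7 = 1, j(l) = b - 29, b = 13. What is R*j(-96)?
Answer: 16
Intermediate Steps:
j(l) = -16 (j(l) = 13 - 29 = -16)
R = -1 (R = -7/6 + (⅙)*1 = -7/6 + ⅙ = -1)
R*j(-96) = -1*(-16) = 16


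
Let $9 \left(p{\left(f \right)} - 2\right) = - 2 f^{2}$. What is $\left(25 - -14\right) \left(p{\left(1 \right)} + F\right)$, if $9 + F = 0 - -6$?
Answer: $- \frac{143}{3} \approx -47.667$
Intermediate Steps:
$p{\left(f \right)} = 2 - \frac{2 f^{2}}{9}$ ($p{\left(f \right)} = 2 + \frac{\left(-2\right) f^{2}}{9} = 2 - \frac{2 f^{2}}{9}$)
$F = -3$ ($F = -9 + \left(0 - -6\right) = -9 + \left(0 + 6\right) = -9 + 6 = -3$)
$\left(25 - -14\right) \left(p{\left(1 \right)} + F\right) = \left(25 - -14\right) \left(\left(2 - \frac{2 \cdot 1^{2}}{9}\right) - 3\right) = \left(25 + 14\right) \left(\left(2 - \frac{2}{9}\right) - 3\right) = 39 \left(\left(2 - \frac{2}{9}\right) - 3\right) = 39 \left(\frac{16}{9} - 3\right) = 39 \left(- \frac{11}{9}\right) = - \frac{143}{3}$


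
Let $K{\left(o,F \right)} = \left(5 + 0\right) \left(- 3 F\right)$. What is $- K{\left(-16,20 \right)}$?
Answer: $300$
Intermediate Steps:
$K{\left(o,F \right)} = - 15 F$ ($K{\left(o,F \right)} = 5 \left(- 3 F\right) = - 15 F$)
$- K{\left(-16,20 \right)} = - \left(-15\right) 20 = \left(-1\right) \left(-300\right) = 300$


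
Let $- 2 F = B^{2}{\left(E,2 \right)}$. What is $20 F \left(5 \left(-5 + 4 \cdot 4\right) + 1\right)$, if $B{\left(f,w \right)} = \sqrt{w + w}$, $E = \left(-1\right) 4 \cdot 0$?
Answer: $-2240$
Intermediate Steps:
$E = 0$ ($E = \left(-4\right) 0 = 0$)
$B{\left(f,w \right)} = \sqrt{2} \sqrt{w}$ ($B{\left(f,w \right)} = \sqrt{2 w} = \sqrt{2} \sqrt{w}$)
$F = -2$ ($F = - \frac{\left(\sqrt{2} \sqrt{2}\right)^{2}}{2} = - \frac{2^{2}}{2} = \left(- \frac{1}{2}\right) 4 = -2$)
$20 F \left(5 \left(-5 + 4 \cdot 4\right) + 1\right) = 20 \left(-2\right) \left(5 \left(-5 + 4 \cdot 4\right) + 1\right) = - 40 \left(5 \left(-5 + 16\right) + 1\right) = - 40 \left(5 \cdot 11 + 1\right) = - 40 \left(55 + 1\right) = \left(-40\right) 56 = -2240$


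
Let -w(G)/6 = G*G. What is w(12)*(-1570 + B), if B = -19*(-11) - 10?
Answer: 1184544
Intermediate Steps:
w(G) = -6*G² (w(G) = -6*G*G = -6*G²)
B = 199 (B = 209 - 10 = 199)
w(12)*(-1570 + B) = (-6*12²)*(-1570 + 199) = -6*144*(-1371) = -864*(-1371) = 1184544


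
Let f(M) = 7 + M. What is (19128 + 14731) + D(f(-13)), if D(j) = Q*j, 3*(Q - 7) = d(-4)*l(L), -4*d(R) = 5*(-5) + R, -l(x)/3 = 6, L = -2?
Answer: 34078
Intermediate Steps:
l(x) = -18 (l(x) = -3*6 = -18)
d(R) = 25/4 - R/4 (d(R) = -(5*(-5) + R)/4 = -(-25 + R)/4 = 25/4 - R/4)
Q = -73/2 (Q = 7 + ((25/4 - 1/4*(-4))*(-18))/3 = 7 + ((25/4 + 1)*(-18))/3 = 7 + ((29/4)*(-18))/3 = 7 + (1/3)*(-261/2) = 7 - 87/2 = -73/2 ≈ -36.500)
D(j) = -73*j/2
(19128 + 14731) + D(f(-13)) = (19128 + 14731) - 73*(7 - 13)/2 = 33859 - 73/2*(-6) = 33859 + 219 = 34078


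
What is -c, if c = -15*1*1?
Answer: 15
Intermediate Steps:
c = -15 (c = -15*1 = -15)
-c = -1*(-15) = 15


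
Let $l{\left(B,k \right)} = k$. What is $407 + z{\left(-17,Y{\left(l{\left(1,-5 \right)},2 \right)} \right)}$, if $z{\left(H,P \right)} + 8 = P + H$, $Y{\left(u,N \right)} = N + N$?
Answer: $386$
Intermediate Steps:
$Y{\left(u,N \right)} = 2 N$
$z{\left(H,P \right)} = -8 + H + P$ ($z{\left(H,P \right)} = -8 + \left(P + H\right) = -8 + \left(H + P\right) = -8 + H + P$)
$407 + z{\left(-17,Y{\left(l{\left(1,-5 \right)},2 \right)} \right)} = 407 - 21 = 386$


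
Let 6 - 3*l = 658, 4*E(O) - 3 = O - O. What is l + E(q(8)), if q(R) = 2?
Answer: -2599/12 ≈ -216.58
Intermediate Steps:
E(O) = ¾ (E(O) = ¾ + (O - O)/4 = ¾ + (¼)*0 = ¾ + 0 = ¾)
l = -652/3 (l = 2 - ⅓*658 = 2 - 658/3 = -652/3 ≈ -217.33)
l + E(q(8)) = -652/3 + ¾ = -2599/12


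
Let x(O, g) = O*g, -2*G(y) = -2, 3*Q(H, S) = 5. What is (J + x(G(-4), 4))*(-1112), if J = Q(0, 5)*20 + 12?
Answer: -164576/3 ≈ -54859.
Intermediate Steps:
Q(H, S) = 5/3 (Q(H, S) = (⅓)*5 = 5/3)
G(y) = 1 (G(y) = -½*(-2) = 1)
J = 136/3 (J = (5/3)*20 + 12 = 100/3 + 12 = 136/3 ≈ 45.333)
(J + x(G(-4), 4))*(-1112) = (136/3 + 1*4)*(-1112) = (136/3 + 4)*(-1112) = (148/3)*(-1112) = -164576/3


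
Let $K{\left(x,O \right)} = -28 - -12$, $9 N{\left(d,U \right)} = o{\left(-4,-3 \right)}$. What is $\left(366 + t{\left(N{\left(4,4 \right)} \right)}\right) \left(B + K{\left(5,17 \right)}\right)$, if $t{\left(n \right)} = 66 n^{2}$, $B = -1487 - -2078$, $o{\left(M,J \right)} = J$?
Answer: $\frac{644000}{3} \approx 2.1467 \cdot 10^{5}$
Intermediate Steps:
$N{\left(d,U \right)} = - \frac{1}{3}$ ($N{\left(d,U \right)} = \frac{1}{9} \left(-3\right) = - \frac{1}{3}$)
$B = 591$ ($B = -1487 + 2078 = 591$)
$K{\left(x,O \right)} = -16$ ($K{\left(x,O \right)} = -28 + 12 = -16$)
$\left(366 + t{\left(N{\left(4,4 \right)} \right)}\right) \left(B + K{\left(5,17 \right)}\right) = \left(366 + 66 \left(- \frac{1}{3}\right)^{2}\right) \left(591 - 16\right) = \left(366 + 66 \cdot \frac{1}{9}\right) 575 = \left(366 + \frac{22}{3}\right) 575 = \frac{1120}{3} \cdot 575 = \frac{644000}{3}$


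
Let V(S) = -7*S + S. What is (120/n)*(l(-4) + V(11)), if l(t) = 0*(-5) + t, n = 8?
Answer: -1050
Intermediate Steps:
V(S) = -6*S
l(t) = t (l(t) = 0 + t = t)
(120/n)*(l(-4) + V(11)) = (120/8)*(-4 - 6*11) = (120*(⅛))*(-4 - 66) = 15*(-70) = -1050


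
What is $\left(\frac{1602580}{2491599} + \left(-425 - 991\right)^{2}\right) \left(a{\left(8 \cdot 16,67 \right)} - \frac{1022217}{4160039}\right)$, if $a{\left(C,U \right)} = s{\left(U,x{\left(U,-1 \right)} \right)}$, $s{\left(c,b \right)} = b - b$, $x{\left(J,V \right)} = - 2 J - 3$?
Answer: $- \frac{1702262917299104636}{3455049670787} \approx -4.9269 \cdot 10^{5}$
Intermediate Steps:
$x{\left(J,V \right)} = -3 - 2 J$
$s{\left(c,b \right)} = 0$
$a{\left(C,U \right)} = 0$
$\left(\frac{1602580}{2491599} + \left(-425 - 991\right)^{2}\right) \left(a{\left(8 \cdot 16,67 \right)} - \frac{1022217}{4160039}\right) = \left(\frac{1602580}{2491599} + \left(-425 - 991\right)^{2}\right) \left(0 - \frac{1022217}{4160039}\right) = \left(1602580 \cdot \frac{1}{2491599} + \left(-1416\right)^{2}\right) \left(0 - \frac{1022217}{4160039}\right) = \left(\frac{1602580}{2491599} + 2005056\right) \left(0 - \frac{1022217}{4160039}\right) = \frac{4995797127124}{2491599} \left(- \frac{1022217}{4160039}\right) = - \frac{1702262917299104636}{3455049670787}$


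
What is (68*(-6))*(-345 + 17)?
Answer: 133824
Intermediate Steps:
(68*(-6))*(-345 + 17) = -408*(-328) = 133824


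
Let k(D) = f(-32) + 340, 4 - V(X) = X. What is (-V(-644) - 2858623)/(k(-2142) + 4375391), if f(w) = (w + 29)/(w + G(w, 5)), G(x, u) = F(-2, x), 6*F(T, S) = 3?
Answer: -60044691/91890353 ≈ -0.65344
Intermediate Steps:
F(T, S) = ½ (F(T, S) = (⅙)*3 = ½)
G(x, u) = ½
f(w) = (29 + w)/(½ + w) (f(w) = (w + 29)/(w + ½) = (29 + w)/(½ + w))
V(X) = 4 - X
k(D) = 7142/21 (k(D) = 2*(29 - 32)/(1 + 2*(-32)) + 340 = 2*(-3)/(1 - 64) + 340 = 2*(-3)/(-63) + 340 = 2*(-1/63)*(-3) + 340 = 2/21 + 340 = 7142/21)
(-V(-644) - 2858623)/(k(-2142) + 4375391) = (-(4 - 1*(-644)) - 2858623)/(7142/21 + 4375391) = (-(4 + 644) - 2858623)/(91890353/21) = (-1*648 - 2858623)*(21/91890353) = (-648 - 2858623)*(21/91890353) = -2859271*21/91890353 = -60044691/91890353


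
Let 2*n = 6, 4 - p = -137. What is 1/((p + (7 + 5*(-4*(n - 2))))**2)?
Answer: 1/16384 ≈ 6.1035e-5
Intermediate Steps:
p = 141 (p = 4 - 1*(-137) = 4 + 137 = 141)
n = 3 (n = (1/2)*6 = 3)
1/((p + (7 + 5*(-4*(n - 2))))**2) = 1/((141 + (7 + 5*(-4*(3 - 2))))**2) = 1/((141 + (7 + 5*(-4*1)))**2) = 1/((141 + (7 + 5*(-4)))**2) = 1/((141 + (7 - 20))**2) = 1/((141 - 13)**2) = 1/(128**2) = 1/16384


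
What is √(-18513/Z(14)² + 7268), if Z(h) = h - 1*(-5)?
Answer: √2605235/19 ≈ 84.951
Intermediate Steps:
Z(h) = 5 + h (Z(h) = h + 5 = 5 + h)
√(-18513/Z(14)² + 7268) = √(-18513/(5 + 14)² + 7268) = √(-18513/(19²) + 7268) = √(-18513/361 + 7268) = √(2605235/361) = √2605235/19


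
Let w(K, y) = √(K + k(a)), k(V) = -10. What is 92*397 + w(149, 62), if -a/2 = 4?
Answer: 36524 + √139 ≈ 36536.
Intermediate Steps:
a = -8 (a = -2*4 = -8)
w(K, y) = √(-10 + K) (w(K, y) = √(K - 10) = √(-10 + K))
92*397 + w(149, 62) = 92*397 + √(-10 + 149) = 36524 + √139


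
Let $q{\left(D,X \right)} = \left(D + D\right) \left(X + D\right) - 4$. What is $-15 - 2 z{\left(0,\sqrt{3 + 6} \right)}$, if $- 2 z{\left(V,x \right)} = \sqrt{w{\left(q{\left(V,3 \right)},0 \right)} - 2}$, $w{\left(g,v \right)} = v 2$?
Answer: $-15 + i \sqrt{2} \approx -15.0 + 1.4142 i$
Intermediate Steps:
$q{\left(D,X \right)} = -4 + 2 D \left(D + X\right)$ ($q{\left(D,X \right)} = 2 D \left(D + X\right) - 4 = -4 + 2 D \left(D + X\right)$)
$w{\left(g,v \right)} = 2 v$
$z{\left(V,x \right)} = - \frac{i \sqrt{2}}{2}$ ($z{\left(V,x \right)} = - \frac{\sqrt{2 \cdot 0 - 2}}{2} = - \frac{\sqrt{0 - 2}}{2} = - \frac{\sqrt{-2}}{2} = - \frac{i \sqrt{2}}{2}$)
$-15 - 2 z{\left(0,\sqrt{3 + 6} \right)} = -15 - 2 \left(- \frac{i \sqrt{2}}{2}\right) = -15 + i \sqrt{2}$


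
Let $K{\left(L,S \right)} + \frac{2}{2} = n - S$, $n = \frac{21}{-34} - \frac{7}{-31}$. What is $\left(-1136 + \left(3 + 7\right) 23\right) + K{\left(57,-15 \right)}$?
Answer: $- \frac{940581}{1054} \approx -892.39$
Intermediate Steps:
$n = - \frac{413}{1054}$ ($n = 21 \left(- \frac{1}{34}\right) - - \frac{7}{31} = - \frac{21}{34} + \frac{7}{31} = - \frac{413}{1054} \approx -0.39184$)
$K{\left(L,S \right)} = - \frac{1467}{1054} - S$ ($K{\left(L,S \right)} = -1 - \left(\frac{413}{1054} + S\right) = - \frac{1467}{1054} - S$)
$\left(-1136 + \left(3 + 7\right) 23\right) + K{\left(57,-15 \right)} = \left(-1136 + \left(3 + 7\right) 23\right) - - \frac{14343}{1054} = \left(-1136 + 10 \cdot 23\right) + \left(- \frac{1467}{1054} + 15\right) = \left(-1136 + 230\right) + \frac{14343}{1054} = -906 + \frac{14343}{1054} = - \frac{940581}{1054}$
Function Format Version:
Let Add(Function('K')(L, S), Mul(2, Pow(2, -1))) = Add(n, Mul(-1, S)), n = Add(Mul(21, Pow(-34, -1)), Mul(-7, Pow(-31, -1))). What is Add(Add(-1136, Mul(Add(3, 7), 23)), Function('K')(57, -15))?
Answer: Rational(-940581, 1054) ≈ -892.39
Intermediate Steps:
n = Rational(-413, 1054) (n = Add(Mul(21, Rational(-1, 34)), Mul(-7, Rational(-1, 31))) = Add(Rational(-21, 34), Rational(7, 31)) = Rational(-413, 1054) ≈ -0.39184)
Function('K')(L, S) = Add(Rational(-1467, 1054), Mul(-1, S)) (Function('K')(L, S) = Add(-1, Add(Rational(-413, 1054), Mul(-1, S))) = Add(Rational(-1467, 1054), Mul(-1, S)))
Add(Add(-1136, Mul(Add(3, 7), 23)), Function('K')(57, -15)) = Add(Add(-1136, Mul(Add(3, 7), 23)), Add(Rational(-1467, 1054), Mul(-1, -15))) = Add(Add(-1136, Mul(10, 23)), Add(Rational(-1467, 1054), 15)) = Add(Add(-1136, 230), Rational(14343, 1054)) = Add(-906, Rational(14343, 1054)) = Rational(-940581, 1054)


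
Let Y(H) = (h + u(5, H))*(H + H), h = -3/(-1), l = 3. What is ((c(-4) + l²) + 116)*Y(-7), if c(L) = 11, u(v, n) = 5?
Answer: -15232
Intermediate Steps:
h = 3 (h = -3*(-1) = 3)
Y(H) = 16*H (Y(H) = (3 + 5)*(H + H) = 8*(2*H) = 16*H)
((c(-4) + l²) + 116)*Y(-7) = ((11 + 3²) + 116)*(16*(-7)) = ((11 + 9) + 116)*(-112) = (20 + 116)*(-112) = 136*(-112) = -15232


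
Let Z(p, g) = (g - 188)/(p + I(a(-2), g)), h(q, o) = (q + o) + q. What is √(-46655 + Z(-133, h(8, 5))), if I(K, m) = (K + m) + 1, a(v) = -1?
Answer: 3*I*√4064039/28 ≈ 215.99*I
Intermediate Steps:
I(K, m) = 1 + K + m
h(q, o) = o + 2*q (h(q, o) = (o + q) + q = o + 2*q)
Z(p, g) = (-188 + g)/(g + p) (Z(p, g) = (g - 188)/(p + (1 - 1 + g)) = (-188 + g)/(p + g) = (-188 + g)/(g + p))
√(-46655 + Z(-133, h(8, 5))) = √(-46655 + (-188 + (5 + 2*8))/((5 + 2*8) - 133)) = √(-46655 + (-188 + (5 + 16))/((5 + 16) - 133)) = √(-46655 + (-188 + 21)/(21 - 133)) = √(-46655 - 167/(-112)) = √(-46655 - 1/112*(-167)) = √(-46655 + 167/112) = √(-5225193/112) = 3*I*√4064039/28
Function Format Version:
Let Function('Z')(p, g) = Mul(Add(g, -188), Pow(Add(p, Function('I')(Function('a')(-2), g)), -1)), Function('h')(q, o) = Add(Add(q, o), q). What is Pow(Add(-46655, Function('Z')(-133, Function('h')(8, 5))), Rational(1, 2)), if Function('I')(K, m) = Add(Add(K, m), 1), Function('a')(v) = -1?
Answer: Mul(Rational(3, 28), I, Pow(4064039, Rational(1, 2))) ≈ Mul(215.99, I)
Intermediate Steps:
Function('I')(K, m) = Add(1, K, m)
Function('h')(q, o) = Add(o, Mul(2, q)) (Function('h')(q, o) = Add(Add(o, q), q) = Add(o, Mul(2, q)))
Function('Z')(p, g) = Mul(Pow(Add(g, p), -1), Add(-188, g)) (Function('Z')(p, g) = Mul(Add(g, -188), Pow(Add(p, Add(1, -1, g)), -1)) = Mul(Add(-188, g), Pow(Add(p, g), -1)) = Mul(Add(-188, g), Pow(Add(g, p), -1)) = Mul(Pow(Add(g, p), -1), Add(-188, g)))
Pow(Add(-46655, Function('Z')(-133, Function('h')(8, 5))), Rational(1, 2)) = Pow(Add(-46655, Mul(Pow(Add(Add(5, Mul(2, 8)), -133), -1), Add(-188, Add(5, Mul(2, 8))))), Rational(1, 2)) = Pow(Add(-46655, Mul(Pow(Add(Add(5, 16), -133), -1), Add(-188, Add(5, 16)))), Rational(1, 2)) = Pow(Add(-46655, Mul(Pow(Add(21, -133), -1), Add(-188, 21))), Rational(1, 2)) = Pow(Add(-46655, Mul(Pow(-112, -1), -167)), Rational(1, 2)) = Pow(Add(-46655, Mul(Rational(-1, 112), -167)), Rational(1, 2)) = Pow(Add(-46655, Rational(167, 112)), Rational(1, 2)) = Pow(Rational(-5225193, 112), Rational(1, 2)) = Mul(Rational(3, 28), I, Pow(4064039, Rational(1, 2)))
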